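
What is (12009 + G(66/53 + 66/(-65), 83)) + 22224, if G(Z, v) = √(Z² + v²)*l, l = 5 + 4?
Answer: 34233 + 9*√81759451489/3445 ≈ 34980.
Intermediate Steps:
l = 9
G(Z, v) = 9*√(Z² + v²) (G(Z, v) = √(Z² + v²)*9 = 9*√(Z² + v²))
(12009 + G(66/53 + 66/(-65), 83)) + 22224 = (12009 + 9*√((66/53 + 66/(-65))² + 83²)) + 22224 = (12009 + 9*√((66*(1/53) + 66*(-1/65))² + 6889)) + 22224 = (12009 + 9*√((66/53 - 66/65)² + 6889)) + 22224 = (12009 + 9*√((792/3445)² + 6889)) + 22224 = (12009 + 9*√(627264/11868025 + 6889)) + 22224 = (12009 + 9*√(81759451489/11868025)) + 22224 = (12009 + 9*(√81759451489/3445)) + 22224 = (12009 + 9*√81759451489/3445) + 22224 = 34233 + 9*√81759451489/3445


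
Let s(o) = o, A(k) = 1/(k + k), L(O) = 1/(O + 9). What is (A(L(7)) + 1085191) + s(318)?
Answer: 1085517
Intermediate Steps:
L(O) = 1/(9 + O)
A(k) = 1/(2*k)
(A(L(7)) + 1085191) + s(318) = (1/(2*(1/(9 + 7))) + 1085191) + 318 = (1/(2*(1/16)) + 1085191) + 318 = ((1/2)*16 + 1085191) + 318 = (8 + 1085191) + 318 = 1085199 + 318 = 1085517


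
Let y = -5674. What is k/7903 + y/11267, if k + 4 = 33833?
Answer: 336309721/89043101 ≈ 3.7769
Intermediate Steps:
k = 33829 (k = -4 + 33833 = 33829)
k/7903 + y/11267 = 33829/7903 - 5674/11267 = 336309721/89043101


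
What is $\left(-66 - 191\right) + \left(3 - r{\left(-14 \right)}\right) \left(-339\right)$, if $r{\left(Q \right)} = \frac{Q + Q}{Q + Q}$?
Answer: $-935$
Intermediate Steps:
$r{\left(Q \right)} = 1$ ($r{\left(Q \right)} = \frac{2 Q}{2 Q} = 2 Q \frac{1}{2 Q} = 1$)
$\left(-66 - 191\right) + \left(3 - r{\left(-14 \right)}\right) \left(-339\right) = \left(-66 - 191\right) + \left(3 - 1\right) \left(-339\right) = -257 + 2 \left(-339\right) = -257 - 678 = -935$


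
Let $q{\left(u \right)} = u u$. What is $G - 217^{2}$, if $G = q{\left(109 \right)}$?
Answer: $-35208$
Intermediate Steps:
$q{\left(u \right)} = u^{2}$
$G = 11881$ ($G = 109^{2} = 11881$)
$G - 217^{2} = 11881 - 217^{2} = 11881 - 47089 = -35208$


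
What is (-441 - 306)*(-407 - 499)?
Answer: 676782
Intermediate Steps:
(-441 - 306)*(-407 - 499) = -747*(-906) = 676782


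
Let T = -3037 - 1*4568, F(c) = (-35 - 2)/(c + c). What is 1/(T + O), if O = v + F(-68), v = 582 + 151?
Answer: -136/934555 ≈ -0.00014552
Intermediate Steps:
F(c) = -37/(2*c) (F(c) = -37*1/(2*c) = -37/(2*c))
v = 733
T = -7605 (T = -3037 - 4568 = -7605)
O = 99725/136 (O = 733 - 37/2/(-68) = 733 - 37/2*(-1/68) = 733 + 37/136 = 99725/136 ≈ 733.27)
1/(T + O) = 1/(-7605 + 99725/136) = 1/(-934555/136) = -136/934555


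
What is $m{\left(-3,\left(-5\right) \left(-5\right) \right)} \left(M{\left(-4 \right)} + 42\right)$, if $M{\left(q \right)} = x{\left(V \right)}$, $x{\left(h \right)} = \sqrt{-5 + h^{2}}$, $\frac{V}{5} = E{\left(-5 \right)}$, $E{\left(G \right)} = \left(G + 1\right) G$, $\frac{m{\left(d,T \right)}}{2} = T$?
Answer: $2100 + 50 \sqrt{9995} \approx 7098.8$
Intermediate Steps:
$m{\left(d,T \right)} = 2 T$
$E{\left(G \right)} = G \left(1 + G\right)$ ($E{\left(G \right)} = \left(1 + G\right) G = G \left(1 + G\right)$)
$V = 100$ ($V = 5 \left(- 5 \left(1 - 5\right)\right) = 5 \left(\left(-5\right) \left(-4\right)\right) = 5 \cdot 20 = 100$)
$M{\left(q \right)} = \sqrt{9995}$ ($M{\left(q \right)} = \sqrt{-5 + 100^{2}} = \sqrt{-5 + 10000} = \sqrt{9995}$)
$m{\left(-3,\left(-5\right) \left(-5\right) \right)} \left(M{\left(-4 \right)} + 42\right) = 2 \left(\left(-5\right) \left(-5\right)\right) \left(\sqrt{9995} + 42\right) = 2 \cdot 25 \left(42 + \sqrt{9995}\right) = 50 \left(42 + \sqrt{9995}\right) = 2100 + 50 \sqrt{9995}$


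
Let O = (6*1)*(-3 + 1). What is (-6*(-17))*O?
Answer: -1224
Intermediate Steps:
O = -12 (O = 6*(-2) = -12)
(-6*(-17))*O = -6*(-17)*(-12) = 102*(-12) = -1224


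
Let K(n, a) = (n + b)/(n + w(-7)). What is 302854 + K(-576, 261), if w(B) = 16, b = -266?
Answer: 84799541/280 ≈ 3.0286e+5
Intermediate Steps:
K(n, a) = (-266 + n)/(16 + n) (K(n, a) = (n - 266)/(n + 16) = (-266 + n)/(16 + n))
302854 + K(-576, 261) = 302854 + (-266 - 576)/(16 - 576) = 302854 - 842/(-560) = 302854 - 1/560*(-842) = 302854 + 421/280 = 84799541/280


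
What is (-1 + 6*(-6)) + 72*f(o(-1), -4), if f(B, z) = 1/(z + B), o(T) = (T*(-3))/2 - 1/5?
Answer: -191/3 ≈ -63.667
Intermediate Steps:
o(T) = -1/5 - 3*T/2 (o(T) = -3*T*(1/2) - 1*1/5 = -3*T/2 - 1/5 = -1/5 - 3*T/2)
f(B, z) = 1/(B + z)
(-1 + 6*(-6)) + 72*f(o(-1), -4) = (-1 + 6*(-6)) + 72/((-1/5 - 3/2*(-1)) - 4) = (-1 - 36) + 72/((-1/5 + 3/2) - 4) = -37 + 72/(13/10 - 4) = -37 + 72/(-27/10) = -37 + 72*(-10/27) = -37 - 80/3 = -191/3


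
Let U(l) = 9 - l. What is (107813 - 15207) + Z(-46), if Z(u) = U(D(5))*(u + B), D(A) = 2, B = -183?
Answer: 91003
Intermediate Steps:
Z(u) = -1281 + 7*u (Z(u) = (9 - 1*2)*(u - 183) = (9 - 2)*(-183 + u) = 7*(-183 + u) = -1281 + 7*u)
(107813 - 15207) + Z(-46) = (107813 - 15207) + (-1281 + 7*(-46)) = 92606 + (-1281 - 322) = 92606 - 1603 = 91003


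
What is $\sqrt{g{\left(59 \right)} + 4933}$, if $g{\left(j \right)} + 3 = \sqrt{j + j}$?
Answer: $\sqrt{4930 + \sqrt{118}} \approx 70.291$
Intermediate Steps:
$g{\left(j \right)} = -3 + \sqrt{2} \sqrt{j}$ ($g{\left(j \right)} = -3 + \sqrt{j + j} = -3 + \sqrt{2 j} = -3 + \sqrt{2} \sqrt{j}$)
$\sqrt{g{\left(59 \right)} + 4933} = \sqrt{\left(-3 + \sqrt{2} \sqrt{59}\right) + 4933} = \sqrt{\left(-3 + \sqrt{118}\right) + 4933} = \sqrt{4930 + \sqrt{118}}$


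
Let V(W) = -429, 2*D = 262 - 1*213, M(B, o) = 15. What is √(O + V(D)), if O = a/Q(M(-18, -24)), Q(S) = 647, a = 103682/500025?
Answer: I*√1796010856038419271/64703235 ≈ 20.712*I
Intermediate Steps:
D = 49/2 (D = (262 - 1*213)/2 = (262 - 213)/2 = (½)*49 = 49/2 ≈ 24.500)
a = 103682/500025 (a = 103682*(1/500025) = 103682/500025 ≈ 0.20735)
O = 103682/323516175 (O = (103682/500025)/647 = (103682/500025)*(1/647) = 103682/323516175 ≈ 0.00032048)
√(O + V(D)) = √(103682/323516175 - 429) = √(-138788335393/323516175) = I*√1796010856038419271/64703235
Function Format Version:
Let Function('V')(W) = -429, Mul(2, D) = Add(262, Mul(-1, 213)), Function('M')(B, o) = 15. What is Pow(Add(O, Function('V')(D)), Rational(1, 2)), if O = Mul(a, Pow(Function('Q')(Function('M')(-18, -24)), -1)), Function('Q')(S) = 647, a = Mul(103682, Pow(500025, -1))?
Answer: Mul(Rational(1, 64703235), I, Pow(1796010856038419271, Rational(1, 2))) ≈ Mul(20.712, I)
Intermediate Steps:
D = Rational(49, 2) (D = Mul(Rational(1, 2), Add(262, Mul(-1, 213))) = Mul(Rational(1, 2), Add(262, -213)) = Mul(Rational(1, 2), 49) = Rational(49, 2) ≈ 24.500)
a = Rational(103682, 500025) (a = Mul(103682, Rational(1, 500025)) = Rational(103682, 500025) ≈ 0.20735)
O = Rational(103682, 323516175) (O = Mul(Rational(103682, 500025), Pow(647, -1)) = Mul(Rational(103682, 500025), Rational(1, 647)) = Rational(103682, 323516175) ≈ 0.00032048)
Pow(Add(O, Function('V')(D)), Rational(1, 2)) = Pow(Add(Rational(103682, 323516175), -429), Rational(1, 2)) = Pow(Rational(-138788335393, 323516175), Rational(1, 2)) = Mul(Rational(1, 64703235), I, Pow(1796010856038419271, Rational(1, 2)))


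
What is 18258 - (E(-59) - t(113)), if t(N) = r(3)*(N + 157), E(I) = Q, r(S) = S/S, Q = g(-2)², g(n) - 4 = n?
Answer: 18524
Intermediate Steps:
g(n) = 4 + n
Q = 4 (Q = (4 - 2)² = 2² = 4)
r(S) = 1
E(I) = 4
t(N) = 157 + N (t(N) = 1*(N + 157) = 1*(157 + N) = 157 + N)
18258 - (E(-59) - t(113)) = 18258 - (4 - (157 + 113)) = 18258 - (4 - 1*270) = 18258 - (4 - 270) = 18258 - 1*(-266) = 18258 + 266 = 18524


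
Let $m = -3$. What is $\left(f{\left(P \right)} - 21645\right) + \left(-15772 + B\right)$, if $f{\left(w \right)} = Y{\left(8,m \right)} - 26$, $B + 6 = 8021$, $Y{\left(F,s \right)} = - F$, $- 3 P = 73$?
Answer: $-29436$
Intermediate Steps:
$P = - \frac{73}{3}$ ($P = \left(- \frac{1}{3}\right) 73 = - \frac{73}{3} \approx -24.333$)
$B = 8015$ ($B = -6 + 8021 = 8015$)
$f{\left(w \right)} = -34$ ($f{\left(w \right)} = \left(-1\right) 8 - 26 = -8 - 26 = -34$)
$\left(f{\left(P \right)} - 21645\right) + \left(-15772 + B\right) = \left(-34 - 21645\right) + \left(-15772 + 8015\right) = -21679 - 7757 = -29436$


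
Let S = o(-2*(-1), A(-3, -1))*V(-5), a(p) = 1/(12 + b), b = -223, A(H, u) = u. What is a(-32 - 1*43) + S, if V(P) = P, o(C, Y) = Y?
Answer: 1054/211 ≈ 4.9953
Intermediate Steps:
a(p) = -1/211 (a(p) = 1/(12 - 223) = 1/(-211) = -1/211)
S = 5 (S = -1*(-5) = 5)
a(-32 - 1*43) + S = -1/211 + 5 = 1054/211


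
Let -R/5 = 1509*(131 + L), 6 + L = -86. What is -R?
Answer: 294255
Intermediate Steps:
L = -92 (L = -6 - 86 = -92)
R = -294255 (R = -7545*(131 - 92) = -7545*39 = -5*58851 = -294255)
-R = -1*(-294255) = 294255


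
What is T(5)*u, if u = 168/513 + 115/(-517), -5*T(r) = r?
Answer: -9287/88407 ≈ -0.10505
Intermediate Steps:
T(r) = -r/5
u = 9287/88407 (u = 168*(1/513) + 115*(-1/517) = 56/171 - 115/517 = 9287/88407 ≈ 0.10505)
T(5)*u = -⅕*5*(9287/88407) = -1*9287/88407 = -9287/88407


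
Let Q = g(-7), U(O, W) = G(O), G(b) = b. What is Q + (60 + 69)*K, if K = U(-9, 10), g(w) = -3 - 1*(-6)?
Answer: -1158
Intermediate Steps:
g(w) = 3 (g(w) = -3 + 6 = 3)
U(O, W) = O
K = -9
Q = 3
Q + (60 + 69)*K = 3 + (60 + 69)*(-9) = 3 + 129*(-9) = 3 - 1161 = -1158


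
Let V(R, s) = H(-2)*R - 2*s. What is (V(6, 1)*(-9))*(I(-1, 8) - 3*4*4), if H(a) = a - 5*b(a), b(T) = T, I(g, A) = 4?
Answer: 18216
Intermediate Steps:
H(a) = -4*a (H(a) = a - 5*a = -4*a)
V(R, s) = -2*s + 8*R (V(R, s) = (-4*(-2))*R - 2*s = 8*R - 2*s = -2*s + 8*R)
(V(6, 1)*(-9))*(I(-1, 8) - 3*4*4) = ((-2*1 + 8*6)*(-9))*(4 - 3*4*4) = ((-2 + 48)*(-9))*(4 - 12*4) = (46*(-9))*(4 - 48) = -414*(-44) = 18216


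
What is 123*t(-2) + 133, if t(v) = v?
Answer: -113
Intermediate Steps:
123*t(-2) + 133 = 123*(-2) + 133 = -246 + 133 = -113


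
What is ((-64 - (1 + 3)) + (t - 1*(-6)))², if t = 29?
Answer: 1089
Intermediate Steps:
((-64 - (1 + 3)) + (t - 1*(-6)))² = ((-64 - (1 + 3)) + (29 - 1*(-6)))² = ((-64 - 1*4) + (29 + 6))² = ((-64 - 4) + 35)² = (-68 + 35)² = (-33)² = 1089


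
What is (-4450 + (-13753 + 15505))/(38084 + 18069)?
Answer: -2698/56153 ≈ -0.048047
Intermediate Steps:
(-4450 + (-13753 + 15505))/(38084 + 18069) = (-4450 + 1752)/56153 = -2698*1/56153 = -2698/56153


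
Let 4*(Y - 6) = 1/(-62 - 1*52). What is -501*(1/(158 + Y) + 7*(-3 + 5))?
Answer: -524756418/74783 ≈ -7017.1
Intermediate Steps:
Y = 2735/456 (Y = 6 + 1/(4*(-62 - 1*52)) = 6 + 1/(4*(-62 - 52)) = 6 + (1/4)/(-114) = 6 + (1/4)*(-1/114) = 6 - 1/456 = 2735/456 ≈ 5.9978)
-501*(1/(158 + Y) + 7*(-3 + 5)) = -501*(1/(158 + 2735/456) + 7*(-3 + 5)) = -501*(1/(74783/456) + 7*2) = -501*(456/74783 + 14) = -501*1047418/74783 = -524756418/74783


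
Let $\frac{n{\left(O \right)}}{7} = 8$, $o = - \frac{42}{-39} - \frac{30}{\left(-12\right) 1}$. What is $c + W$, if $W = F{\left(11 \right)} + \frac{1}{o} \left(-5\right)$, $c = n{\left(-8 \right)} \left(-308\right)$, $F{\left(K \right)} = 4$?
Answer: $- \frac{1603822}{93} \approx -17245.0$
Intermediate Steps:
$o = \frac{93}{26}$ ($o = \left(-42\right) \left(- \frac{1}{39}\right) - \frac{30}{-12} = \frac{14}{13} - - \frac{5}{2} = \frac{14}{13} + \frac{5}{2} = \frac{93}{26} \approx 3.5769$)
$n{\left(O \right)} = 56$ ($n{\left(O \right)} = 7 \cdot 8 = 56$)
$c = -17248$ ($c = 56 \left(-308\right) = -17248$)
$W = \frac{242}{93}$ ($W = 4 + \frac{1}{\frac{93}{26}} \left(-5\right) = 4 + \frac{26}{93} \left(-5\right) = 4 - \frac{130}{93} = \frac{242}{93} \approx 2.6021$)
$c + W = -17248 + \frac{242}{93} = - \frac{1603822}{93}$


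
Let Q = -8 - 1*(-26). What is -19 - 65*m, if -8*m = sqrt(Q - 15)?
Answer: -19 + 65*sqrt(3)/8 ≈ -4.9271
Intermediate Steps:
Q = 18 (Q = -8 + 26 = 18)
m = -sqrt(3)/8 (m = -sqrt(18 - 15)/8 = -sqrt(3)/8 ≈ -0.21651)
-19 - 65*m = -19 - (-65)*sqrt(3)/8 = -19 + 65*sqrt(3)/8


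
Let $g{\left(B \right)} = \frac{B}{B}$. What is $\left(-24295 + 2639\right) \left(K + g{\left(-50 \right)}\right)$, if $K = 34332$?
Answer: $-743515448$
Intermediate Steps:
$g{\left(B \right)} = 1$
$\left(-24295 + 2639\right) \left(K + g{\left(-50 \right)}\right) = \left(-24295 + 2639\right) \left(34332 + 1\right) = \left(-21656\right) 34333 = -743515448$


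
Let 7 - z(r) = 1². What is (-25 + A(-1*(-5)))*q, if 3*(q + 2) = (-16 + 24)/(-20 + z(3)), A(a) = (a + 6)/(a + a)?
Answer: 5497/105 ≈ 52.352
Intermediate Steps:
A(a) = (6 + a)/(2*a) (A(a) = (6 + a)/((2*a)) = (6 + a)*(1/(2*a)) = (6 + a)/(2*a))
z(r) = 6 (z(r) = 7 - 1*1² = 7 - 1*1 = 7 - 1 = 6)
q = -46/21 (q = -2 + ((-16 + 24)/(-20 + 6))/3 = -2 + (8/(-14))/3 = -2 + (8*(-1/14))/3 = -2 + (⅓)*(-4/7) = -2 - 4/21 = -46/21 ≈ -2.1905)
(-25 + A(-1*(-5)))*q = (-25 + (6 - 1*(-5))/(2*((-1*(-5)))))*(-46/21) = (-25 + (½)*(6 + 5)/5)*(-46/21) = (-25 + (½)*(⅕)*11)*(-46/21) = (-25 + 11/10)*(-46/21) = -239/10*(-46/21) = 5497/105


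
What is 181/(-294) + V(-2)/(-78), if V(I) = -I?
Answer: -817/1274 ≈ -0.64129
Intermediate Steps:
181/(-294) + V(-2)/(-78) = 181/(-294) - 1*(-2)/(-78) = 181*(-1/294) + 2*(-1/78) = -181/294 - 1/39 = -817/1274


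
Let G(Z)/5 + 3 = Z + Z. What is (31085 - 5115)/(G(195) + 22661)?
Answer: 12985/12298 ≈ 1.0559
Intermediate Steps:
G(Z) = -15 + 10*Z (G(Z) = -15 + 5*(Z + Z) = -15 + 5*(2*Z) = -15 + 10*Z)
(31085 - 5115)/(G(195) + 22661) = (31085 - 5115)/((-15 + 10*195) + 22661) = 25970/((-15 + 1950) + 22661) = 25970/(1935 + 22661) = 25970/24596 = 25970*(1/24596) = 12985/12298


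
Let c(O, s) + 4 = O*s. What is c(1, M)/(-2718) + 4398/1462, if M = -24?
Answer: 2998675/993429 ≈ 3.0185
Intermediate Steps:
c(O, s) = -4 + O*s
c(1, M)/(-2718) + 4398/1462 = (-4 + 1*(-24))/(-2718) + 4398/1462 = (-4 - 24)*(-1/2718) + 4398*(1/1462) = -28*(-1/2718) + 2199/731 = 14/1359 + 2199/731 = 2998675/993429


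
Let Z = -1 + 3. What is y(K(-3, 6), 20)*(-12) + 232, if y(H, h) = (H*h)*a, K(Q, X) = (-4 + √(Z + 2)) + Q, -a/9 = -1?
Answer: 11032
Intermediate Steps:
a = 9 (a = -9*(-1) = 9)
Z = 2
K(Q, X) = -2 + Q (K(Q, X) = (-4 + √(2 + 2)) + Q = (-4 + √4) + Q = (-4 + 2) + Q = -2 + Q)
y(H, h) = 9*H*h (y(H, h) = (H*h)*9 = 9*H*h)
y(K(-3, 6), 20)*(-12) + 232 = (9*(-2 - 3)*20)*(-12) + 232 = (9*(-5)*20)*(-12) + 232 = -900*(-12) + 232 = 10800 + 232 = 11032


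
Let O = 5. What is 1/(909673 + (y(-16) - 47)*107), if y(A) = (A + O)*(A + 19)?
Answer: 1/901113 ≈ 1.1097e-6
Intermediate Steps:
y(A) = (5 + A)*(19 + A) (y(A) = (A + 5)*(A + 19) = (5 + A)*(19 + A))
1/(909673 + (y(-16) - 47)*107) = 1/(909673 + ((95 + (-16)**2 + 24*(-16)) - 47)*107) = 1/(909673 + ((95 + 256 - 384) - 47)*107) = 1/(909673 + (-33 - 47)*107) = 1/(909673 - 80*107) = 1/(909673 - 8560) = 1/901113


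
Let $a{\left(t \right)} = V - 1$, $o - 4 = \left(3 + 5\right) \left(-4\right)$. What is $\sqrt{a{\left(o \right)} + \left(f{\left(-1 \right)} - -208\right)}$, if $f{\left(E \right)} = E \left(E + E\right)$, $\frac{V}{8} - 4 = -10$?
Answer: $\sqrt{161} \approx 12.689$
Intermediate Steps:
$o = -28$ ($o = 4 + \left(3 + 5\right) \left(-4\right) = 4 + 8 \left(-4\right) = 4 - 32 = -28$)
$V = -48$ ($V = 32 + 8 \left(-10\right) = 32 - 80 = -48$)
$f{\left(E \right)} = 2 E^{2}$ ($f{\left(E \right)} = E 2 E = 2 E^{2}$)
$a{\left(t \right)} = -49$ ($a{\left(t \right)} = -48 - 1 = -49$)
$\sqrt{a{\left(o \right)} + \left(f{\left(-1 \right)} - -208\right)} = \sqrt{-49 + \left(2 \left(-1\right)^{2} - -208\right)} = \sqrt{-49 + \left(2 \cdot 1 + 208\right)} = \sqrt{-49 + \left(2 + 208\right)} = \sqrt{-49 + 210} = \sqrt{161}$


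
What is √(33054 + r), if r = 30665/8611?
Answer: √2451195712649/8611 ≈ 181.82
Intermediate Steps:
r = 30665/8611 (r = 30665*(1/8611) = 30665/8611 ≈ 3.5611)
√(33054 + r) = √(33054 + 30665/8611) = √(284658659/8611) = √2451195712649/8611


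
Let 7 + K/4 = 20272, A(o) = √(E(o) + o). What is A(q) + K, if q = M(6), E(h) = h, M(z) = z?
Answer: 81060 + 2*√3 ≈ 81064.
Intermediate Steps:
q = 6
A(o) = √2*√o (A(o) = √(o + o) = √(2*o) = √2*√o)
K = 81060 (K = -28 + 4*20272 = -28 + 81088 = 81060)
A(q) + K = √2*√6 + 81060 = 2*√3 + 81060 = 81060 + 2*√3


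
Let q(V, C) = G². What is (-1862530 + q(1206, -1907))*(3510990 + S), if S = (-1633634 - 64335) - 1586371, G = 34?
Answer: -421880417100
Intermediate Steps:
q(V, C) = 1156 (q(V, C) = 34² = 1156)
S = -3284340 (S = -1697969 - 1586371 = -3284340)
(-1862530 + q(1206, -1907))*(3510990 + S) = (-1862530 + 1156)*(3510990 - 3284340) = -1861374*226650 = -421880417100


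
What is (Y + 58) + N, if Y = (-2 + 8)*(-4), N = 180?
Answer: 214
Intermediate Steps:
Y = -24 (Y = 6*(-4) = -24)
(Y + 58) + N = (-24 + 58) + 180 = 34 + 180 = 214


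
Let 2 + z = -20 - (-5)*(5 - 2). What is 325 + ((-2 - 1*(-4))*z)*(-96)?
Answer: 1669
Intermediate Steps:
z = -7 (z = -2 + (-20 - (-5)*(5 - 2)) = -2 + (-20 - (-5)*3) = -2 + (-20 - 1*(-15)) = -2 + (-20 + 15) = -2 - 5 = -7)
325 + ((-2 - 1*(-4))*z)*(-96) = 325 + ((-2 - 1*(-4))*(-7))*(-96) = 325 + ((-2 + 4)*(-7))*(-96) = 325 + (2*(-7))*(-96) = 325 - 14*(-96) = 325 + 1344 = 1669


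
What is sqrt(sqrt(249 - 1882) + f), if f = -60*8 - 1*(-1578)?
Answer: sqrt(1098 + I*sqrt(1633)) ≈ 33.142 + 0.6097*I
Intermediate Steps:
f = 1098 (f = -480 + 1578 = 1098)
sqrt(sqrt(249 - 1882) + f) = sqrt(sqrt(249 - 1882) + 1098) = sqrt(sqrt(-1633) + 1098) = sqrt(I*sqrt(1633) + 1098) = sqrt(1098 + I*sqrt(1633))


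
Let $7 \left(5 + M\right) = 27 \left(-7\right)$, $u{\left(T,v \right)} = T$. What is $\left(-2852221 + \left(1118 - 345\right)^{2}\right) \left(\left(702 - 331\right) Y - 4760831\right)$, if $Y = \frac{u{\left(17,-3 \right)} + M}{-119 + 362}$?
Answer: $\frac{289824998515624}{27} \approx 1.0734 \cdot 10^{13}$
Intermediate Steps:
$M = -32$ ($M = -5 + \frac{27 \left(-7\right)}{7} = -5 + \frac{1}{7} \left(-189\right) = -5 - 27 = -32$)
$Y = - \frac{5}{81}$ ($Y = \frac{17 - 32}{-119 + 362} = - \frac{15}{243} = \left(-15\right) \frac{1}{243} = - \frac{5}{81} \approx -0.061728$)
$\left(-2852221 + \left(1118 - 345\right)^{2}\right) \left(\left(702 - 331\right) Y - 4760831\right) = \left(-2852221 + \left(1118 - 345\right)^{2}\right) \left(\left(702 - 331\right) \left(- \frac{5}{81}\right) - 4760831\right) = \left(-2852221 + 773^{2}\right) \left(371 \left(- \frac{5}{81}\right) - 4760831\right) = \left(-2852221 + 597529\right) \left(- \frac{1855}{81} - 4760831\right) = \left(-2254692\right) \left(- \frac{385629166}{81}\right) = \frac{289824998515624}{27}$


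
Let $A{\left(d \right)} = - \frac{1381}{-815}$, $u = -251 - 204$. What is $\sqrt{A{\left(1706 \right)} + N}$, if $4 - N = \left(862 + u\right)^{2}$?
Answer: $\frac{i \sqrt{110024424610}}{815} \approx 406.99 i$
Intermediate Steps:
$u = -455$
$N = -165645$ ($N = 4 - \left(862 - 455\right)^{2} = 4 - 407^{2} = 4 - 165649 = -165645$)
$A{\left(d \right)} = \frac{1381}{815}$ ($A{\left(d \right)} = \left(-1381\right) \left(- \frac{1}{815}\right) = \frac{1381}{815}$)
$\sqrt{A{\left(1706 \right)} + N} = \sqrt{\frac{1381}{815} - 165645} = \sqrt{- \frac{134999294}{815}} = \frac{i \sqrt{110024424610}}{815}$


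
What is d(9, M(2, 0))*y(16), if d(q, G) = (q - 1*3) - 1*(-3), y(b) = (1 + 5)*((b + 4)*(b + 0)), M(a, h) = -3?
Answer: 17280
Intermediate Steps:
y(b) = 6*b*(4 + b) (y(b) = 6*((4 + b)*b) = 6*(b*(4 + b)) = 6*b*(4 + b))
d(q, G) = q (d(q, G) = (q - 3) + 3 = (-3 + q) + 3 = q)
d(9, M(2, 0))*y(16) = 9*(6*16*(4 + 16)) = 9*(6*16*20) = 9*1920 = 17280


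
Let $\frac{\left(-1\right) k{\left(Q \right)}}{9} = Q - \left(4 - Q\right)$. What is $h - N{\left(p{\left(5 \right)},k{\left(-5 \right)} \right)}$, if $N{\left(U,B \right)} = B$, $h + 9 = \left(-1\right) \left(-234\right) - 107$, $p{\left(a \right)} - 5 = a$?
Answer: $-8$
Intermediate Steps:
$p{\left(a \right)} = 5 + a$
$h = 118$ ($h = -9 - -127 = -9 + \left(234 - 107\right) = -9 + 127 = 118$)
$k{\left(Q \right)} = 36 - 18 Q$ ($k{\left(Q \right)} = - 9 \left(Q - \left(4 - Q\right)\right) = - 9 \left(Q + \left(-4 + Q\right)\right) = - 9 \left(-4 + 2 Q\right) = 36 - 18 Q$)
$h - N{\left(p{\left(5 \right)},k{\left(-5 \right)} \right)} = 118 - \left(36 - -90\right) = 118 - \left(36 + 90\right) = 118 - 126 = -8$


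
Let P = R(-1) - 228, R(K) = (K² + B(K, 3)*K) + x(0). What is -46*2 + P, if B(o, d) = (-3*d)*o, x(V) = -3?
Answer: -331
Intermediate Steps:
B(o, d) = -3*d*o
R(K) = -3 - 8*K² (R(K) = (K² + (-3*3*K)*K) - 3 = (K² + (-9*K)*K) - 3 = (K² - 9*K²) - 3 = -8*K² - 3 = -3 - 8*K²)
P = -239 (P = (-3 - 8*(-1)²) - 228 = (-3 - 8*1) - 228 = (-3 - 8) - 228 = -11 - 228 = -239)
-46*2 + P = -46*2 - 239 = -92 - 239 = -331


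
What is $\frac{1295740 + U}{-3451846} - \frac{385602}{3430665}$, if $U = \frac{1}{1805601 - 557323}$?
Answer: $- \frac{343353046025915221}{703917472802377620} \approx -0.48777$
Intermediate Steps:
$U = \frac{1}{1248278} \approx 8.011 \cdot 10^{-7}$
$\frac{1295740 + U}{-3451846} - \frac{385602}{3430665} = \frac{1295740 + \frac{1}{1248278}}{-3451846} - \frac{385602}{3430665} = \frac{1617443735721}{1248278} \left(- \frac{1}{3451846}\right) - \frac{18362}{163365} = - \frac{1617443735721}{4308863421188} - \frac{18362}{163365} = - \frac{343353046025915221}{703917472802377620}$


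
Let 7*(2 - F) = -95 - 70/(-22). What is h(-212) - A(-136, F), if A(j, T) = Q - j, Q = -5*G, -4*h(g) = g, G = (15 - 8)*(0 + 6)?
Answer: 127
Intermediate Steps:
G = 42 (G = 7*6 = 42)
h(g) = -g/4
Q = -210 (Q = -5*42 = -210)
F = 1164/77 (F = 2 - (-95 - 70/(-22))/7 = 2 - (-95 - 70*(-1/22))/7 = 2 - (-95 + 35/11)/7 = 2 - 1/7*(-1010/11) = 2 + 1010/77 = 1164/77 ≈ 15.117)
A(j, T) = -210 - j
h(-212) - A(-136, F) = -1/4*(-212) - (-210 - 1*(-136)) = 53 - (-210 + 136) = 53 - 1*(-74) = 53 + 74 = 127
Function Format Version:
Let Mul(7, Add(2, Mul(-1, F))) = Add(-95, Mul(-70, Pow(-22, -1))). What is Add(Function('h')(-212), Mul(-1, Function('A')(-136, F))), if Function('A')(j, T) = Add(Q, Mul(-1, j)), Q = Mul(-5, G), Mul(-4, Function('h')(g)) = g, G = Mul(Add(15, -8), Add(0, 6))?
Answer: 127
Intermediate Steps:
G = 42 (G = Mul(7, 6) = 42)
Function('h')(g) = Mul(Rational(-1, 4), g)
Q = -210 (Q = Mul(-5, 42) = -210)
F = Rational(1164, 77) (F = Add(2, Mul(Rational(-1, 7), Add(-95, Mul(-70, Pow(-22, -1))))) = Add(2, Mul(Rational(-1, 7), Add(-95, Mul(-70, Rational(-1, 22))))) = Add(2, Mul(Rational(-1, 7), Add(-95, Rational(35, 11)))) = Add(2, Mul(Rational(-1, 7), Rational(-1010, 11))) = Add(2, Rational(1010, 77)) = Rational(1164, 77) ≈ 15.117)
Function('A')(j, T) = Add(-210, Mul(-1, j))
Add(Function('h')(-212), Mul(-1, Function('A')(-136, F))) = Add(Mul(Rational(-1, 4), -212), Mul(-1, Add(-210, Mul(-1, -136)))) = Add(53, Mul(-1, Add(-210, 136))) = Add(53, Mul(-1, -74)) = Add(53, 74) = 127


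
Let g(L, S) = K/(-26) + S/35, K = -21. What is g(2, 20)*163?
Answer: 40913/182 ≈ 224.80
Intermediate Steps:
g(L, S) = 21/26 + S/35 (g(L, S) = -21/(-26) + S/35 = -21*(-1/26) + S*(1/35) = 21/26 + S/35)
g(2, 20)*163 = (21/26 + (1/35)*20)*163 = (21/26 + 4/7)*163 = (251/182)*163 = 40913/182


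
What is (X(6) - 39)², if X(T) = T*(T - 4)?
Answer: 729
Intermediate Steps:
X(T) = T*(-4 + T)
(X(6) - 39)² = (6*(-4 + 6) - 39)² = (6*2 - 39)² = (12 - 39)² = (-27)² = 729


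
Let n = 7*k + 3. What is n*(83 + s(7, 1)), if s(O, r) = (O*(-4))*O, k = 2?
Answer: -1921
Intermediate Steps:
s(O, r) = -4*O² (s(O, r) = (-4*O)*O = -4*O²)
n = 17 (n = 7*2 + 3 = 14 + 3 = 17)
n*(83 + s(7, 1)) = 17*(83 - 4*7²) = 17*(83 - 4*49) = 17*(83 - 196) = 17*(-113) = -1921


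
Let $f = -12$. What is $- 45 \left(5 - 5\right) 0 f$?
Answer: $0$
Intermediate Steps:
$- 45 \left(5 - 5\right) 0 f = - 45 \left(5 - 5\right) 0 \left(-12\right) = - 45 \cdot 0 \cdot 0 \left(-12\right) = \left(-45\right) 0 \left(-12\right) = 0 \left(-12\right) = 0$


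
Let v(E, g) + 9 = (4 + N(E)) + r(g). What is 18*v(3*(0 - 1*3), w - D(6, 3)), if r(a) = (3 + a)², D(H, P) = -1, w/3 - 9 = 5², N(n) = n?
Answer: 201996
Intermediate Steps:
w = 102 (w = 27 + 3*5² = 27 + 3*25 = 27 + 75 = 102)
v(E, g) = -5 + E + (3 + g)² (v(E, g) = -9 + ((4 + E) + (3 + g)²) = -9 + (4 + E + (3 + g)²) = -5 + E + (3 + g)²)
18*v(3*(0 - 1*3), w - D(6, 3)) = 18*(-5 + 3*(0 - 1*3) + (3 + (102 - 1*(-1)))²) = 18*(-5 + 3*(0 - 3) + (3 + (102 + 1))²) = 18*(-5 + 3*(-3) + (3 + 103)²) = 18*(-5 - 9 + 106²) = 18*(-5 - 9 + 11236) = 18*11222 = 201996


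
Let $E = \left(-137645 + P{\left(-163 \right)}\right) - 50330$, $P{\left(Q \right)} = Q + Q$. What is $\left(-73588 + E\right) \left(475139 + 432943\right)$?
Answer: $-237816686898$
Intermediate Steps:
$P{\left(Q \right)} = 2 Q$
$E = -188301$ ($E = \left(-137645 + 2 \left(-163\right)\right) - 50330 = \left(-137645 - 326\right) - 50330 = -137971 - 50330 = -188301$)
$\left(-73588 + E\right) \left(475139 + 432943\right) = \left(-73588 - 188301\right) \left(475139 + 432943\right) = \left(-261889\right) 908082 = -237816686898$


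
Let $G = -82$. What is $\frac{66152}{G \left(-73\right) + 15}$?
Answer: $\frac{66152}{6001} \approx 11.023$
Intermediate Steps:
$\frac{66152}{G \left(-73\right) + 15} = \frac{66152}{\left(-82\right) \left(-73\right) + 15} = \frac{66152}{5986 + 15} = \frac{66152}{6001}$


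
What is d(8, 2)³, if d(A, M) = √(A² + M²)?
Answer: 136*√17 ≈ 560.74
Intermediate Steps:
d(8, 2)³ = (√(8² + 2²))³ = (√(64 + 4))³ = (√68)³ = (2*√17)³ = 136*√17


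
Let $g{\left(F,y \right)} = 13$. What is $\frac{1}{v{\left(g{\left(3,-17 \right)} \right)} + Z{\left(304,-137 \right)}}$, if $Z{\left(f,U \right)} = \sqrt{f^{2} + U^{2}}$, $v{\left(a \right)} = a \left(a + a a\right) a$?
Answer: $\frac{30758}{945943379} - \frac{\sqrt{111185}}{945943379} \approx 3.2163 \cdot 10^{-5}$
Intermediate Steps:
$v{\left(a \right)} = a^{2} \left(a + a^{2}\right)$ ($v{\left(a \right)} = a \left(a + a^{2}\right) a = a^{2} \left(a + a^{2}\right)$)
$Z{\left(f,U \right)} = \sqrt{U^{2} + f^{2}}$
$\frac{1}{v{\left(g{\left(3,-17 \right)} \right)} + Z{\left(304,-137 \right)}} = \frac{1}{13^{3} \left(1 + 13\right) + \sqrt{\left(-137\right)^{2} + 304^{2}}} = \frac{1}{2197 \cdot 14 + \sqrt{18769 + 92416}} = \frac{1}{30758 + \sqrt{111185}}$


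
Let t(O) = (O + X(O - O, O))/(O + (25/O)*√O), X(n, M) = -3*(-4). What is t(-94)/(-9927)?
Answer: -724552/8251411743 + 2050*I*√94/8251411743 ≈ -8.781e-5 + 2.4087e-6*I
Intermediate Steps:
X(n, M) = 12
t(O) = (12 + O)/(O + 25/√O) (t(O) = (O + 12)/(O + (25/O)*√O) = (12 + O)/(O + 25/√O))
t(-94)/(-9927) = -94*(12 - 94)/((-94)² + 25*√(-94))/(-9927) = -94*(-82)/(8836 + 25*(I*√94))*(-1/9927) = -94*(-82)/(8836 + 25*I*√94)*(-1/9927) = (7708/(8836 + 25*I*√94))*(-1/9927) = -7708/(9927*(8836 + 25*I*√94))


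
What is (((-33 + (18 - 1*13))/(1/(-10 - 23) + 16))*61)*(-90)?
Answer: 5072760/527 ≈ 9625.7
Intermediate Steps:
(((-33 + (18 - 1*13))/(1/(-10 - 23) + 16))*61)*(-90) = (((-33 + (18 - 13))/(1/(-33) + 16))*61)*(-90) = (((-33 + 5)/(-1/33 + 16))*61)*(-90) = (-28/527/33*61)*(-90) = (-28*33/527*61)*(-90) = -924/527*61*(-90) = -56364/527*(-90) = 5072760/527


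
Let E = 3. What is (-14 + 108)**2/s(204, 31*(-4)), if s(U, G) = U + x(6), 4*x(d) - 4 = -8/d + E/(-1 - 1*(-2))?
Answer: 106032/2465 ≈ 43.015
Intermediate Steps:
x(d) = 7/4 - 2/d (x(d) = 1 + (-8/d + 3/(-1 - 1*(-2)))/4 = 1 + (-8/d + 3/(-1 + 2))/4 = 1 + (-8/d + 3/1)/4 = 1 + (-8/d + 3*1)/4 = 1 + (-8/d + 3)/4 = 1 + (3 - 8/d)/4 = 1 + (3/4 - 2/d) = 7/4 - 2/d)
s(U, G) = 17/12 + U (s(U, G) = U + (7/4 - 2/6) = U + (7/4 - 2*1/6) = U + (7/4 - 1/3) = U + 17/12 = 17/12 + U)
(-14 + 108)**2/s(204, 31*(-4)) = (-14 + 108)**2/(17/12 + 204) = 94**2/(2465/12) = 8836*(12/2465) = 106032/2465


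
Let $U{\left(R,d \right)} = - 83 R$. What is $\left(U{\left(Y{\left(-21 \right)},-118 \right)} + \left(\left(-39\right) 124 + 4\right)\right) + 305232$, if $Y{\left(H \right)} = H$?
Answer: $302143$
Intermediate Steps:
$\left(U{\left(Y{\left(-21 \right)},-118 \right)} + \left(\left(-39\right) 124 + 4\right)\right) + 305232 = \left(\left(-83\right) \left(-21\right) + \left(\left(-39\right) 124 + 4\right)\right) + 305232 = \left(1743 + \left(-4836 + 4\right)\right) + 305232 = \left(1743 - 4832\right) + 305232 = -3089 + 305232 = 302143$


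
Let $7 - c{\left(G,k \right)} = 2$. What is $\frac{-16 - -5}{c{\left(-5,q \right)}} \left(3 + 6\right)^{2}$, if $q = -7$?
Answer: $- \frac{891}{5} \approx -178.2$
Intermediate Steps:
$c{\left(G,k \right)} = 5$ ($c{\left(G,k \right)} = 7 - 2 = 5$)
$\frac{-16 - -5}{c{\left(-5,q \right)}} \left(3 + 6\right)^{2} = \frac{-16 - -5}{5} \left(3 + 6\right)^{2} = \left(-16 + 5\right) \frac{1}{5} \cdot 9^{2} = \left(-11\right) \frac{1}{5} \cdot 81 = \left(- \frac{11}{5}\right) 81 = - \frac{891}{5}$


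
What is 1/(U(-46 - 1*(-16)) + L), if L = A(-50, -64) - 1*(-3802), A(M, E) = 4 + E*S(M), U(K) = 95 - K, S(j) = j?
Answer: 1/7131 ≈ 0.00014023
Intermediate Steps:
A(M, E) = 4 + E*M
L = 7006 (L = (4 - 64*(-50)) - 1*(-3802) = (4 + 3200) + 3802 = 3204 + 3802 = 7006)
1/(U(-46 - 1*(-16)) + L) = 1/((95 - (-46 - 1*(-16))) + 7006) = 1/((95 - (-46 + 16)) + 7006) = 1/((95 - 1*(-30)) + 7006) = 1/((95 + 30) + 7006) = 1/(125 + 7006) = 1/7131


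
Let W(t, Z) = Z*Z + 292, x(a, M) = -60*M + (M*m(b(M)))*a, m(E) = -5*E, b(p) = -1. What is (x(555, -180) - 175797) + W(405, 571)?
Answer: -338164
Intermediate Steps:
x(a, M) = -60*M + 5*M*a (x(a, M) = -60*M + (M*(-5*(-1)))*a = -60*M + (M*5)*a = -60*M + (5*M)*a = -60*M + 5*M*a)
W(t, Z) = 292 + Z**2 (W(t, Z) = Z**2 + 292 = 292 + Z**2)
(x(555, -180) - 175797) + W(405, 571) = (5*(-180)*(-12 + 555) - 175797) + (292 + 571**2) = (5*(-180)*543 - 175797) + (292 + 326041) = (-488700 - 175797) + 326333 = -664497 + 326333 = -338164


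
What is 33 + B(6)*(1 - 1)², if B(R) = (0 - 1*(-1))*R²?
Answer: 33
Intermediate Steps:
B(R) = R² (B(R) = (0 + 1)*R² = 1*R² = R²)
33 + B(6)*(1 - 1)² = 33 + 6²*(1 - 1)² = 33 + 36*0² = 33 + 36*0 = 33 + 0 = 33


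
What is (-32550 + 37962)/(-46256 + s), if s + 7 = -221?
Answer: -1353/11621 ≈ -0.11643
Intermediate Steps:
s = -228 (s = -7 - 221 = -228)
(-32550 + 37962)/(-46256 + s) = (-32550 + 37962)/(-46256 - 228) = 5412/(-46484) = 5412*(-1/46484) = -1353/11621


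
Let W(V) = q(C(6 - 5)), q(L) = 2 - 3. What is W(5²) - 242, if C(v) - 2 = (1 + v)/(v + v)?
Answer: -243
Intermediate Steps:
C(v) = 2 + (1 + v)/(2*v) (C(v) = 2 + (1 + v)/(v + v) = 2 + (1 + v)/((2*v)) = 2 + (1 + v)*(1/(2*v)) = 2 + (1 + v)/(2*v))
q(L) = -1
W(V) = -1
W(5²) - 242 = -1 - 242 = -243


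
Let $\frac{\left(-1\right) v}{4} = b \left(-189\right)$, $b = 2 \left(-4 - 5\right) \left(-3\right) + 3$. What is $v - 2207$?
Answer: $40885$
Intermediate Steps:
$b = 57$ ($b = 2 \left(\left(-9\right) \left(-3\right)\right) + 3 = 2 \cdot 27 + 3 = 54 + 3 = 57$)
$v = 43092$ ($v = - 4 \cdot 57 \left(-189\right) = \left(-4\right) \left(-10773\right) = 43092$)
$v - 2207 = 43092 - 2207 = 40885$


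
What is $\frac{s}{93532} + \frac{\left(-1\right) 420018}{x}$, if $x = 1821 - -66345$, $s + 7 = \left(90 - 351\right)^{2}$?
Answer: $- \frac{2886838721}{531308526} \approx -5.4334$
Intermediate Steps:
$s = 68114$ ($s = -7 + \left(90 - 351\right)^{2} = -7 + \left(-261\right)^{2} = -7 + 68121 = 68114$)
$x = 68166$ ($x = 1821 + 66345 = 68166$)
$\frac{s}{93532} + \frac{\left(-1\right) 420018}{x} = \frac{68114}{93532} + \frac{\left(-1\right) 420018}{68166} = 68114 \cdot \frac{1}{93532} - \frac{70003}{11361} = \frac{34057}{46766} - \frac{70003}{11361} = - \frac{2886838721}{531308526}$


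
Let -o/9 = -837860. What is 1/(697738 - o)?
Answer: -1/6843002 ≈ -1.4613e-7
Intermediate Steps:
o = 7540740 (o = -9*(-837860) = 7540740)
1/(697738 - o) = 1/(697738 - 1*7540740) = 1/(697738 - 7540740) = 1/(-6843002) = -1/6843002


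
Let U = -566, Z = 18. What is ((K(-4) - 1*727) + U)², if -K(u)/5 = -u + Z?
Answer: 1968409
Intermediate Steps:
K(u) = -90 + 5*u (K(u) = -5*(-u + 18) = -5*(18 - u) = -90 + 5*u)
((K(-4) - 1*727) + U)² = (((-90 + 5*(-4)) - 1*727) - 566)² = (((-90 - 20) - 727) - 566)² = ((-110 - 727) - 566)² = (-837 - 566)² = (-1403)² = 1968409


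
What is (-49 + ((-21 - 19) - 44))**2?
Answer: 17689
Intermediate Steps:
(-49 + ((-21 - 19) - 44))**2 = (-49 + (-40 - 44))**2 = (-49 - 84)**2 = (-133)**2 = 17689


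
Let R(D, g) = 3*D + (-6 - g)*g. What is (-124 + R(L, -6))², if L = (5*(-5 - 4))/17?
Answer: 5031049/289 ≈ 17408.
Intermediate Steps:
L = -45/17 (L = (5*(-9))*(1/17) = -45*1/17 = -45/17 ≈ -2.6471)
R(D, g) = 3*D + g*(-6 - g)
(-124 + R(L, -6))² = (-124 + (-1*(-6)² - 6*(-6) + 3*(-45/17)))² = (-124 + (-1*36 + 36 - 135/17))² = (-124 + (-36 + 36 - 135/17))² = (-124 - 135/17)² = (-2243/17)² = 5031049/289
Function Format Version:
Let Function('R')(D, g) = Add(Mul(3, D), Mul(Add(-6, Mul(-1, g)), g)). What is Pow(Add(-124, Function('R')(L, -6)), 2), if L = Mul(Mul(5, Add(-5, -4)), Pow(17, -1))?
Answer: Rational(5031049, 289) ≈ 17408.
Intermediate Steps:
L = Rational(-45, 17) (L = Mul(Mul(5, -9), Rational(1, 17)) = Mul(-45, Rational(1, 17)) = Rational(-45, 17) ≈ -2.6471)
Function('R')(D, g) = Add(Mul(3, D), Mul(g, Add(-6, Mul(-1, g))))
Pow(Add(-124, Function('R')(L, -6)), 2) = Pow(Add(-124, Add(Mul(-1, Pow(-6, 2)), Mul(-6, -6), Mul(3, Rational(-45, 17)))), 2) = Pow(Add(-124, Add(Mul(-1, 36), 36, Rational(-135, 17))), 2) = Pow(Add(-124, Add(-36, 36, Rational(-135, 17))), 2) = Pow(Add(-124, Rational(-135, 17)), 2) = Pow(Rational(-2243, 17), 2) = Rational(5031049, 289)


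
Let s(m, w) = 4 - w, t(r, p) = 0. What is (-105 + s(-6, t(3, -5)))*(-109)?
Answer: 11009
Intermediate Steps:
(-105 + s(-6, t(3, -5)))*(-109) = (-105 + (4 - 1*0))*(-109) = (-105 + (4 + 0))*(-109) = (-105 + 4)*(-109) = -101*(-109) = 11009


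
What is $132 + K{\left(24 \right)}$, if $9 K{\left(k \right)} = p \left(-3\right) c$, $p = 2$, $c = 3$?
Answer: $130$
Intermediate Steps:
$K{\left(k \right)} = -2$ ($K{\left(k \right)} = \frac{2 \left(-3\right) 3}{9} = \frac{\left(-6\right) 3}{9} = \frac{1}{9} \left(-18\right) = -2$)
$132 + K{\left(24 \right)} = 132 - 2 = 130$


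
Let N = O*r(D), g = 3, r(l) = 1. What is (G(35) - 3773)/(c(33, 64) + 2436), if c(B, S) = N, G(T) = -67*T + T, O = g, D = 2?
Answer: -6083/2439 ≈ -2.4941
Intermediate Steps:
O = 3
G(T) = -66*T
N = 3 (N = 3*1 = 3)
c(B, S) = 3
(G(35) - 3773)/(c(33, 64) + 2436) = (-66*35 - 3773)/(3 + 2436) = (-2310 - 3773)/2439 = -6083*1/2439 = -6083/2439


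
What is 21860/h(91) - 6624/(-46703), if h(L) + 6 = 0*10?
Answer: -510443918/140109 ≈ -3643.2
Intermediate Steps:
h(L) = -6 (h(L) = -6 + 0*10 = -6 + 0 = -6)
21860/h(91) - 6624/(-46703) = 21860/(-6) - 6624/(-46703) = 21860*(-⅙) - 6624*(-1/46703) = -10930/3 + 6624/46703 = -510443918/140109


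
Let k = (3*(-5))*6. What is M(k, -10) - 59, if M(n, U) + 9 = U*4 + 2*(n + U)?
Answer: -308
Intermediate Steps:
k = -90 (k = -15*6 = -90)
M(n, U) = -9 + 2*n + 6*U (M(n, U) = -9 + (U*4 + 2*(n + U)) = -9 + (4*U + 2*(U + n)) = -9 + (4*U + (2*U + 2*n)) = -9 + (2*n + 6*U) = -9 + 2*n + 6*U)
M(k, -10) - 59 = (-9 + 2*(-90) + 6*(-10)) - 59 = (-9 - 180 - 60) - 59 = -249 - 59 = -308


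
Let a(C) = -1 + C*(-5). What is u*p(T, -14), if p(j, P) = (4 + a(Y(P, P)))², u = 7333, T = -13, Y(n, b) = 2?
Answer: 359317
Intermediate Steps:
a(C) = -1 - 5*C
p(j, P) = 49 (p(j, P) = (4 + (-1 - 5*2))² = (4 + (-1 - 10))² = (4 - 11)² = (-7)² = 49)
u*p(T, -14) = 7333*49 = 359317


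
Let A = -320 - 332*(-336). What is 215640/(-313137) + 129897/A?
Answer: 168580691/351826816 ≈ 0.47916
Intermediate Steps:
A = 111232 (A = -320 + 111552 = 111232)
215640/(-313137) + 129897/A = 215640/(-313137) + 129897/111232 = 215640*(-1/313137) + 129897*(1/111232) = -23960/34793 + 129897/111232 = 168580691/351826816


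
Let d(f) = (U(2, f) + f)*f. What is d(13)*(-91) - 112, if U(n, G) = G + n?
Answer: -33236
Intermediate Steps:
d(f) = f*(2 + 2*f) (d(f) = ((f + 2) + f)*f = ((2 + f) + f)*f = (2 + 2*f)*f = f*(2 + 2*f))
d(13)*(-91) - 112 = (2*13*(1 + 13))*(-91) - 112 = (2*13*14)*(-91) - 112 = 364*(-91) - 112 = -33124 - 112 = -33236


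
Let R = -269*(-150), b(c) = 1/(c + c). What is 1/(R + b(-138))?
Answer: 276/11136599 ≈ 2.4783e-5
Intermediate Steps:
b(c) = 1/(2*c)
R = 40350
1/(R + b(-138)) = 1/(40350 + (½)/(-138)) = 1/(40350 + (½)*(-1/138)) = 1/(40350 - 1/276) = 1/(11136599/276) = 276/11136599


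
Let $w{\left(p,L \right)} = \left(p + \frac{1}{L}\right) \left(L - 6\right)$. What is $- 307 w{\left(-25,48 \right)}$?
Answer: $\frac{2576651}{8} \approx 3.2208 \cdot 10^{5}$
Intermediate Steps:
$w{\left(p,L \right)} = \left(-6 + L\right) \left(p + \frac{1}{L}\right)$ ($w{\left(p,L \right)} = \left(p + \frac{1}{L}\right) \left(-6 + L\right) = \left(-6 + L\right) \left(p + \frac{1}{L}\right)$)
$- 307 w{\left(-25,48 \right)} = - 307 \left(1 - -150 - \frac{6}{48} + 48 \left(-25\right)\right) = - 307 \left(1 + 150 - \frac{1}{8} - 1200\right) = \left(-307\right) \left(- \frac{8393}{8}\right) = \frac{2576651}{8}$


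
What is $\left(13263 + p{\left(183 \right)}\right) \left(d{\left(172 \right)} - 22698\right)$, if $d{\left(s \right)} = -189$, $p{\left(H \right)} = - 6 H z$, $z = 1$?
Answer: $-278420355$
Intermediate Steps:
$p{\left(H \right)} = - 6 H$ ($p{\left(H \right)} = - 6 H 1 = - 6 H$)
$\left(13263 + p{\left(183 \right)}\right) \left(d{\left(172 \right)} - 22698\right) = \left(13263 - 1098\right) \left(-189 - 22698\right) = \left(13263 - 1098\right) \left(-22887\right) = 12165 \left(-22887\right) = -278420355$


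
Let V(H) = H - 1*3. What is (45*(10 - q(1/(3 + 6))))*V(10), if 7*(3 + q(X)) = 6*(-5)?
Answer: 5445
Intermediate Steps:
q(X) = -51/7 (q(X) = -3 + (6*(-5))/7 = -3 + (1/7)*(-30) = -3 - 30/7 = -51/7)
V(H) = -3 + H (V(H) = H - 3 = -3 + H)
(45*(10 - q(1/(3 + 6))))*V(10) = (45*(10 - 1*(-51/7)))*(-3 + 10) = (45*(10 + 51/7))*7 = (45*(121/7))*7 = (5445/7)*7 = 5445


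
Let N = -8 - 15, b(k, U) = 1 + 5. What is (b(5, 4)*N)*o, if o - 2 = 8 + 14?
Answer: -3312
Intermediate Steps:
b(k, U) = 6
N = -23
o = 24 (o = 2 + (8 + 14) = 2 + 22 = 24)
(b(5, 4)*N)*o = (6*(-23))*24 = -138*24 = -3312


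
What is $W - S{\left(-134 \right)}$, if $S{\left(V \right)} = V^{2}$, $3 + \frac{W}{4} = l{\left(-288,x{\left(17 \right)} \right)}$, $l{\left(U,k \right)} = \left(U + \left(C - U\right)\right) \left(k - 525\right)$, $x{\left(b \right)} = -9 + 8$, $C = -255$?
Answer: $518552$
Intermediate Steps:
$x{\left(b \right)} = -1$
$l{\left(U,k \right)} = 133875 - 255 k$ ($l{\left(U,k \right)} = \left(U - \left(255 + U\right)\right) \left(k - 525\right) = - 255 \left(-525 + k\right) = 133875 - 255 k$)
$W = 536508$ ($W = -12 + 4 \left(133875 - -255\right) = -12 + 4 \left(133875 + 255\right) = -12 + 4 \cdot 134130 = -12 + 536520 = 536508$)
$W - S{\left(-134 \right)} = 536508 - \left(-134\right)^{2} = 536508 - 17956 = 518552$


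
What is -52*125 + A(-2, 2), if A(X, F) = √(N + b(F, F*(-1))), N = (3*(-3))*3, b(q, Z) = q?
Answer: -6500 + 5*I ≈ -6500.0 + 5.0*I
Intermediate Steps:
N = -27 (N = -9*3 = -27)
A(X, F) = √(-27 + F)
-52*125 + A(-2, 2) = -52*125 + √(-27 + 2) = -6500 + √(-25) = -6500 + 5*I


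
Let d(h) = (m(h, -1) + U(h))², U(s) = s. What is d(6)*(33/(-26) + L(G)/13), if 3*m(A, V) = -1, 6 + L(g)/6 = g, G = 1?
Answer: -8959/78 ≈ -114.86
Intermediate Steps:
L(g) = -36 + 6*g
m(A, V) = -⅓ (m(A, V) = (⅓)*(-1) = -⅓)
d(h) = (-⅓ + h)²
d(6)*(33/(-26) + L(G)/13) = ((-1 + 3*6)²/9)*(33/(-26) + (-36 + 6*1)/13) = ((-1 + 18)²/9)*(33*(-1/26) + (-36 + 6)*(1/13)) = ((⅑)*17²)*(-33/26 - 30*1/13) = ((⅑)*289)*(-33/26 - 30/13) = (289/9)*(-93/26) = -8959/78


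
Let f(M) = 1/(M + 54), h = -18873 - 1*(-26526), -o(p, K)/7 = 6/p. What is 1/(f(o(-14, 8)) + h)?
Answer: 57/436222 ≈ 0.00013067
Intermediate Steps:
o(p, K) = -42/p
h = 7653 (h = -18873 + 26526 = 7653)
f(M) = 1/(54 + M)
1/(f(o(-14, 8)) + h) = 1/(1/(54 - 42/(-14)) + 7653) = 1/(1/(54 - 42*(-1/14)) + 7653) = 1/(1/(54 + 3) + 7653) = 1/(1/57 + 7653) = 1/(436222/57) = 57/436222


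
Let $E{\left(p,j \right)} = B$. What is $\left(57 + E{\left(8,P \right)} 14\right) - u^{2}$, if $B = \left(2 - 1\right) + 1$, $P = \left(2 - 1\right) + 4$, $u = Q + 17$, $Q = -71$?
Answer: $-2831$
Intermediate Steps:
$u = -54$ ($u = -71 + 17 = -54$)
$P = 5$ ($P = 1 + 4 = 5$)
$B = 2$ ($B = 1 + 1 = 2$)
$E{\left(p,j \right)} = 2$
$\left(57 + E{\left(8,P \right)} 14\right) - u^{2} = \left(57 + 2 \cdot 14\right) - \left(-54\right)^{2} = \left(57 + 28\right) - 2916 = 85 - 2916 = -2831$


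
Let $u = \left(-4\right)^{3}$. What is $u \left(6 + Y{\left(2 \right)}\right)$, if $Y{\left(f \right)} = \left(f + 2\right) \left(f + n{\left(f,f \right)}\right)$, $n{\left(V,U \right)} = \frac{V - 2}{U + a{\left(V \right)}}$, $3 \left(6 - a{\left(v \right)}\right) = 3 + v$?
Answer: $-896$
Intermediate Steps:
$a{\left(v \right)} = 5 - \frac{v}{3}$ ($a{\left(v \right)} = 6 - \frac{3 + v}{3} = 6 - \left(1 + \frac{v}{3}\right) = 5 - \frac{v}{3}$)
$u = -64$
$n{\left(V,U \right)} = \frac{-2 + V}{5 + U - \frac{V}{3}}$ ($n{\left(V,U \right)} = \frac{V - 2}{U - \left(-5 + \frac{V}{3}\right)} = \frac{-2 + V}{5 + U - \frac{V}{3}}$)
$Y{\left(f \right)} = \left(2 + f\right) \left(f + \frac{3 \left(-2 + f\right)}{15 + 2 f}\right)$ ($Y{\left(f \right)} = \left(f + 2\right) \left(f + \frac{3 \left(-2 + f\right)}{15 - f + 3 f}\right) = \left(2 + f\right) \left(f + \frac{3 \left(-2 + f\right)}{15 + 2 f}\right)$)
$u \left(6 + Y{\left(2 \right)}\right) = - 64 \left(6 + \frac{2 \left(-6 + 2^{3} + 11 \cdot 2^{2} + 15 \cdot 2\right)}{15 + 2 \cdot 2}\right) = - 64 \left(6 + \frac{2 \left(-6 + 8 + 11 \cdot 4 + 30\right)}{15 + 4}\right) = - 64 \left(6 + \frac{2 \left(-6 + 8 + 44 + 30\right)}{19}\right) = - 64 \left(6 + 2 \cdot \frac{1}{19} \cdot 76\right) = - 64 \left(6 + 8\right) = \left(-64\right) 14 = -896$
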